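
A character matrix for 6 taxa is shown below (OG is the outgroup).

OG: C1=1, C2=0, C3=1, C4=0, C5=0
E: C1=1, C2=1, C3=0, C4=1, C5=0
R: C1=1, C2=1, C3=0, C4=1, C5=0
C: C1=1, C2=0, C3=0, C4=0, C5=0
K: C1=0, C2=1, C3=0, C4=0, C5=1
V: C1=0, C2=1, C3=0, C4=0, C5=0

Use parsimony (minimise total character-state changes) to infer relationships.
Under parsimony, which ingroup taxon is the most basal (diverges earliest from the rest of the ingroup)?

Character polarity is set by the outgroup: the derived state is whichever differs from the outgroup's state, so for C1, C3 the derived state is '0', and for the remaining characters it is '1'.
Only K and V show the derived state '0' for C1, supporting them as a clade.
C2 (derived state '1') is shared by E, K, R, and V — a synapomorphy uniting that clade.
All ingroup taxa share the derived state '0' for C3; it defines the ingroup but does not resolve relationships within it.
Only E and R show the derived state '1' for C4, supporting them as a clade.
C5: derived state '1' in K only — an autapomorphy, so it tells us nothing about relationships among taxa.
Most parsimonious ingroup topology: (((E,R),(K,V)),C).
C is sister to the clade containing all other ingroup taxa, so it is the earliest-diverging (most basal) ingroup lineage.

C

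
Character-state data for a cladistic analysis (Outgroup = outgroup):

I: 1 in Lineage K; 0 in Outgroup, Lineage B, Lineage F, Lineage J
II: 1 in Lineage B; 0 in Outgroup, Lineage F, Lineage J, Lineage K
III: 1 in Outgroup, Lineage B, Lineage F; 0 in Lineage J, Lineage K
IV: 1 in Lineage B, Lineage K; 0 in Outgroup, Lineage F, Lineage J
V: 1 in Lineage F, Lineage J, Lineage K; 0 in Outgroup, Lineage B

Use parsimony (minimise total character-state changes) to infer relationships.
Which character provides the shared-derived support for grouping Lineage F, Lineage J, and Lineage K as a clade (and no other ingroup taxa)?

V

Character polarity is set by the outgroup: the derived state is whichever differs from the outgroup's state, so for III the derived state is '0', and for the remaining characters it is '1'.
I: derived state '1' in Lineage K only — an autapomorphy, so it tells us nothing about relationships among taxa.
II (derived state '1') is unique to Lineage B (autapomorphy; uninformative for grouping).
Only Lineage J and Lineage K show the derived state '0' for III, supporting them as a clade.
IV groups Lineage B and Lineage K, which is incompatible with the clades supported by the remaining characters; treating it as convergent (homoplasy) costs fewer steps than any alternative tree.
Only Lineage F, Lineage J, and Lineage K show the derived state '1' for V, supporting them as a clade.
Most parsimonious ingroup topology: (Lineage B,(Lineage F,(Lineage J,Lineage K))).
The clade {Lineage F, Lineage J, Lineage K} is supported by V: its derived state '1' occurs in exactly those taxa and in no other taxon (including the outgroup).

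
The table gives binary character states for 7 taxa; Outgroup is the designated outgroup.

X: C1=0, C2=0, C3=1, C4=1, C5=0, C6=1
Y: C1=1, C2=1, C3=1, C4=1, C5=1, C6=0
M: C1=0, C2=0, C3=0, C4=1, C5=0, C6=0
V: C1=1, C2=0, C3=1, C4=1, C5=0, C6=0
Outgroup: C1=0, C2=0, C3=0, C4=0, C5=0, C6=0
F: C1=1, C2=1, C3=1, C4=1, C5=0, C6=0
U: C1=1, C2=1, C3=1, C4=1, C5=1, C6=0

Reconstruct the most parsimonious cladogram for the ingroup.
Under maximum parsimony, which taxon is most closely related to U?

Y

The outgroup has state '0' for every character, so '1' is the derived state throughout.
C1: derived state '1' in F, U, V, and Y only — synapomorphy for {F, U, V, Y}.
C2: derived state '1' in F, U, and Y only — synapomorphy for {F, U, Y}.
C3 (derived state '1') is shared by F, U, V, X, and Y — a synapomorphy uniting that clade.
C4 (derived state '1') is shared by all ingroup taxa — unites the whole ingroup.
C5: derived state '1' in U and Y only — synapomorphy for {U, Y}.
C6: derived state '1' in X only — an autapomorphy, so it tells us nothing about relationships among taxa.
Most parsimonious ingroup topology: ((X,(V,((Y,U),F))),M).
U and Y form a cherry on this tree, so they are sister taxa.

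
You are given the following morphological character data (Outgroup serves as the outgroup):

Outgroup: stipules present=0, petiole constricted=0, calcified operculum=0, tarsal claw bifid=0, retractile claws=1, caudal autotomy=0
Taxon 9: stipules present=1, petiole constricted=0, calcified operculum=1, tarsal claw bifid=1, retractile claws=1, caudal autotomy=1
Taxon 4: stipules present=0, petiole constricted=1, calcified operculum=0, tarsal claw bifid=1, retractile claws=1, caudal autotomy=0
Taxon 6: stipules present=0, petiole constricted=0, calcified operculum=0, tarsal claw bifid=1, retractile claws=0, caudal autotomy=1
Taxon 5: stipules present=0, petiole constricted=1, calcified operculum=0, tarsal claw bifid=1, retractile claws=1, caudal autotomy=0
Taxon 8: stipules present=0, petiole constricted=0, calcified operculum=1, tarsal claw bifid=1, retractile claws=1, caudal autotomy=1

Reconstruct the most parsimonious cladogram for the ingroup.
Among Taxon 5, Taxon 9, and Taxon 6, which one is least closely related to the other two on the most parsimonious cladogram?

Taxon 5

Character polarity is set by the outgroup: the derived state is whichever differs from the outgroup's state, so for retractile claws the derived state is '0', and for the remaining characters it is '1'.
stipules present: derived state '1' in Taxon 9 only — an autapomorphy, so it tells us nothing about relationships among taxa.
Only Taxon 4 and Taxon 5 show the derived state '1' for petiole constricted, supporting them as a clade.
calcified operculum: derived state '1' in Taxon 8 and Taxon 9 only — synapomorphy for {Taxon 8, Taxon 9}.
tarsal claw bifid (derived state '1') is shared by all ingroup taxa — unites the whole ingroup.
retractile claws: derived state '0' in Taxon 6 only — an autapomorphy, so it tells us nothing about relationships among taxa.
Only Taxon 6, Taxon 8, and Taxon 9 show the derived state '1' for caudal autotomy, supporting them as a clade.
Most parsimonious ingroup topology: (((Taxon 9,Taxon 8),Taxon 6),(Taxon 4,Taxon 5)).
Taxon 9 and Taxon 6 share a more recent common ancestor with each other than either does with Taxon 5, so Taxon 5 is the least closely related of the three.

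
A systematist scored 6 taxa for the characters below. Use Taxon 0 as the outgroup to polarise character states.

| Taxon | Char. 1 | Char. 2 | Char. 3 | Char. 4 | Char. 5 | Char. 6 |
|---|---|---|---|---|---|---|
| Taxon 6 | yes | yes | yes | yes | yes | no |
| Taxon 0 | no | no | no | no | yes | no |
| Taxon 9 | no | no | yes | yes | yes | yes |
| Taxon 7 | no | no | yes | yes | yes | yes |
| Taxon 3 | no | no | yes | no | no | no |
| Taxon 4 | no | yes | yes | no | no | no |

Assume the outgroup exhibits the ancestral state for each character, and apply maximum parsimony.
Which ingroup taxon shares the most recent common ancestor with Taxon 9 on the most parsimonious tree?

Taxon 7

Character polarity is set by the outgroup: the derived state is whichever differs from the outgroup's state, so for Char. 5 the derived state is 'no', and for the remaining characters it is 'yes'.
Char. 1: derived state 'yes' in Taxon 6 only — an autapomorphy, so it tells us nothing about relationships among taxa.
Char. 2 (state 'yes') occurs in Taxon 4 and Taxon 6 but conflicts with the nesting implied by the other characters — most parsimoniously interpreted as homoplasy.
All ingroup taxa share the derived state 'yes' for Char. 3; it defines the ingroup but does not resolve relationships within it.
Only Taxon 6, Taxon 7, and Taxon 9 show the derived state 'yes' for Char. 4, supporting them as a clade.
Char. 5 (derived state 'no') is shared by Taxon 3 and Taxon 4 — a synapomorphy uniting that clade.
Char. 6 (derived state 'yes') is shared by Taxon 7 and Taxon 9 — a synapomorphy uniting that clade.
Most parsimonious ingroup topology: (((Taxon 9,Taxon 7),Taxon 6),(Taxon 4,Taxon 3)).
Taxon 9 and Taxon 7 form a cherry on this tree, so they are sister taxa.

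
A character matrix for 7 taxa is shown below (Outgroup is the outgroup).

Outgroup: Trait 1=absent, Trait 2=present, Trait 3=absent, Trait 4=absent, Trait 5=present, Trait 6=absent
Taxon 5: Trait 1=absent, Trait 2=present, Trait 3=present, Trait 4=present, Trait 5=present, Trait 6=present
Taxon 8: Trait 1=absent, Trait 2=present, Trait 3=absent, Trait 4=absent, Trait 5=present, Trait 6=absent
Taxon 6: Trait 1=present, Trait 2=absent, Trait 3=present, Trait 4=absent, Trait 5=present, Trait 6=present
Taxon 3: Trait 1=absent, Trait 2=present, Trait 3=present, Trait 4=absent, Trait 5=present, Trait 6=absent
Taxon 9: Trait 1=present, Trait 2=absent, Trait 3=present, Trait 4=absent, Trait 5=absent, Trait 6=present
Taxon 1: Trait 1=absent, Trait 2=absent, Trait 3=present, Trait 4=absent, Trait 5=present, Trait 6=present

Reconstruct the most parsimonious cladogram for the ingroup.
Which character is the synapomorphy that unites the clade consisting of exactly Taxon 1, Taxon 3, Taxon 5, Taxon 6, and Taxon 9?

Trait 3

Character polarity is set by the outgroup: the derived state is whichever differs from the outgroup's state, so for Trait 2, Trait 5 the derived state is 'absent', and for the remaining characters it is 'present'.
Trait 1 (derived state 'present') is shared by Taxon 6 and Taxon 9 — a synapomorphy uniting that clade.
Only Taxon 1, Taxon 6, and Taxon 9 show the derived state 'absent' for Trait 2, supporting them as a clade.
Only Taxon 1, Taxon 3, Taxon 5, Taxon 6, and Taxon 9 show the derived state 'present' for Trait 3, supporting them as a clade.
Trait 4 (derived state 'present') is unique to Taxon 5 (autapomorphy; uninformative for grouping).
Trait 5 (derived state 'absent') is unique to Taxon 9 (autapomorphy; uninformative for grouping).
Only Taxon 1, Taxon 5, Taxon 6, and Taxon 9 show the derived state 'present' for Trait 6, supporting them as a clade.
Most parsimonious ingroup topology: (Taxon 8,((((Taxon 6,Taxon 9),Taxon 1),Taxon 5),Taxon 3)).
The clade {Taxon 1, Taxon 3, Taxon 5, Taxon 6, Taxon 9} is supported by Trait 3: its derived state 'present' occurs in exactly those taxa and in no other taxon (including the outgroup).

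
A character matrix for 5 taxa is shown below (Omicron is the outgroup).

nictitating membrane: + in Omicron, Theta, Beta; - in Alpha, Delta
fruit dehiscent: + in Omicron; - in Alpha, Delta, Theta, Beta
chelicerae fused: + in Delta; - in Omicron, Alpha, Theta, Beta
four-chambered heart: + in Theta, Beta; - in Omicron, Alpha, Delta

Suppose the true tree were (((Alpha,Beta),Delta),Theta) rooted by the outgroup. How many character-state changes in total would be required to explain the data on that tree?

Map each character onto (((Alpha,Beta),Delta),Theta) (rooted by Omicron) and count the minimum state changes it requires (Fitch parsimony):
nictitating membrane: 2; fruit dehiscent: 1; chelicerae fused: 1; four-chambered heart: 2.
Total tree length = 6.

6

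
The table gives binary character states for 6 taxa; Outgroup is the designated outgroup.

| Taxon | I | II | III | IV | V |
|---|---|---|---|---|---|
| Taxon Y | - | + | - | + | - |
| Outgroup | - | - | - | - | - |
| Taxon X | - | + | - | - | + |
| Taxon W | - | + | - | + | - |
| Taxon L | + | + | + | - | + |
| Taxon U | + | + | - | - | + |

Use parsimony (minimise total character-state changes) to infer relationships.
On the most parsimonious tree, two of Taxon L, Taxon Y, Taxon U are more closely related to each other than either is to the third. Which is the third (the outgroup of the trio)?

Taxon Y

The outgroup has state '-' for every character, so '+' is the derived state throughout.
Only Taxon L and Taxon U show the derived state '+' for I, supporting them as a clade.
All ingroup taxa share the derived state '+' for II; it defines the ingroup but does not resolve relationships within it.
III: derived state '+' in Taxon L only — an autapomorphy, so it tells us nothing about relationships among taxa.
Only Taxon W and Taxon Y show the derived state '+' for IV, supporting them as a clade.
V: derived state '+' in Taxon L, Taxon U, and Taxon X only — synapomorphy for {Taxon L, Taxon U, Taxon X}.
Most parsimonious ingroup topology: ((Taxon Y,Taxon W),((Taxon L,Taxon U),Taxon X)).
Taxon L and Taxon U share a more recent common ancestor with each other than either does with Taxon Y, so Taxon Y is the least closely related of the three.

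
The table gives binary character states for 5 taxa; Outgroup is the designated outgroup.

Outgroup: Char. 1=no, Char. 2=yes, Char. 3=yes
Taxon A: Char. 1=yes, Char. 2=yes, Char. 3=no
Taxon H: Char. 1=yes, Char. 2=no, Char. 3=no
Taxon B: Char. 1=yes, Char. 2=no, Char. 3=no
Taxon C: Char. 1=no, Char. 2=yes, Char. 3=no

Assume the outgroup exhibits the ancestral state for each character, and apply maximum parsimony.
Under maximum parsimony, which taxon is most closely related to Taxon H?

Character polarity is set by the outgroup: the derived state is whichever differs from the outgroup's state, so for Char. 2, Char. 3 the derived state is 'no', and for the remaining characters it is 'yes'.
Char. 1 (derived state 'yes') is shared by Taxon A, Taxon B, and Taxon H — a synapomorphy uniting that clade.
Only Taxon B and Taxon H show the derived state 'no' for Char. 2, supporting them as a clade.
Char. 3 (derived state 'no') is shared by all ingroup taxa — unites the whole ingroup.
Most parsimonious ingroup topology: ((Taxon A,(Taxon H,Taxon B)),Taxon C).
Taxon H and Taxon B form a cherry on this tree, so they are sister taxa.

Taxon B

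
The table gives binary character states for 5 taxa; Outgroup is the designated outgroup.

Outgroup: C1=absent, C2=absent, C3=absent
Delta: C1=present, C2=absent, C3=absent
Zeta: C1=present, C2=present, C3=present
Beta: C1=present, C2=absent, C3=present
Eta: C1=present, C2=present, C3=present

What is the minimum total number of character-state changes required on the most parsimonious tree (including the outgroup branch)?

The outgroup has state 'absent' for every character, so 'present' is the derived state throughout.
C1 (derived state 'present') is shared by all ingroup taxa — unites the whole ingroup.
Only Eta and Zeta show the derived state 'present' for C2, supporting them as a clade.
Only Beta, Eta, and Zeta show the derived state 'present' for C3, supporting them as a clade.
Most parsimonious ingroup topology: (Delta,((Zeta,Eta),Beta)).
Changes per character on this tree: C1: 1; C2: 1; C3: 1.
Total = 3.

3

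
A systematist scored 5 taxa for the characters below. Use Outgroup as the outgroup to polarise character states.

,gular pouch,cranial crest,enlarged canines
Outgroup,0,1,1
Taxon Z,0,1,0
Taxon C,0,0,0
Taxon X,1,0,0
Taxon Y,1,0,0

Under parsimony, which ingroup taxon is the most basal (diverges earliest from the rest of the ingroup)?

Character polarity is set by the outgroup: the derived state is whichever differs from the outgroup's state, so for cranial crest, enlarged canines the derived state is '0', and for the remaining characters it is '1'.
gular pouch: derived state '1' in Taxon X and Taxon Y only — synapomorphy for {Taxon X, Taxon Y}.
cranial crest (derived state '0') is shared by Taxon C, Taxon X, and Taxon Y — a synapomorphy uniting that clade.
enlarged canines (derived state '0') is shared by all ingroup taxa — unites the whole ingroup.
Most parsimonious ingroup topology: (Taxon Z,(Taxon C,(Taxon X,Taxon Y))).
Taxon Z is sister to the clade containing all other ingroup taxa, so it is the earliest-diverging (most basal) ingroup lineage.

Taxon Z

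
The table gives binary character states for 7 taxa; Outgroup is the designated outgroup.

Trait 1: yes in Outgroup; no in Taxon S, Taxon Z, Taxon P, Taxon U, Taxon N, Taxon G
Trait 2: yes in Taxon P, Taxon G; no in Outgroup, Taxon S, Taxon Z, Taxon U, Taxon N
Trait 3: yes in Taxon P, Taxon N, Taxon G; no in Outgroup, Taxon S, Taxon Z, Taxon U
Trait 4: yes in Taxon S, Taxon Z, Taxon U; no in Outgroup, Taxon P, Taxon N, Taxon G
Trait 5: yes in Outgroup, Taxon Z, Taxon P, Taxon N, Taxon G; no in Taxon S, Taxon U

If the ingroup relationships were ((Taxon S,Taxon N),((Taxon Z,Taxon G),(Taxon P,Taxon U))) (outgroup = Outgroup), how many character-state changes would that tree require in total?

Map each character onto ((Taxon S,Taxon N),((Taxon Z,Taxon G),(Taxon P,Taxon U))) (rooted by Outgroup) and count the minimum state changes it requires (Fitch parsimony):
Trait 1: 1; Trait 2: 2; Trait 3: 3; Trait 4: 3; Trait 5: 2.
Total tree length = 11.

11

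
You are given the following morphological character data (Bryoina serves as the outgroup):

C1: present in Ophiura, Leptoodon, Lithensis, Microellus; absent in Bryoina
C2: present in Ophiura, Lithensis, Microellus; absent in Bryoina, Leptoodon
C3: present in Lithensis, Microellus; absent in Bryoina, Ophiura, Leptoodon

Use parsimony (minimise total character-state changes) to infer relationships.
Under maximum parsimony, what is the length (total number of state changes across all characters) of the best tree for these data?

3

The outgroup has state 'absent' for every character, so 'present' is the derived state throughout.
All ingroup taxa share the derived state 'present' for C1; it defines the ingroup but does not resolve relationships within it.
C2: derived state 'present' in Lithensis, Microellus, and Ophiura only — synapomorphy for {Lithensis, Microellus, Ophiura}.
C3: derived state 'present' in Lithensis and Microellus only — synapomorphy for {Lithensis, Microellus}.
Most parsimonious ingroup topology: ((Ophiura,(Lithensis,Microellus)),Leptoodon).
Changes per character on this tree: C1: 1; C2: 1; C3: 1.
Total = 3.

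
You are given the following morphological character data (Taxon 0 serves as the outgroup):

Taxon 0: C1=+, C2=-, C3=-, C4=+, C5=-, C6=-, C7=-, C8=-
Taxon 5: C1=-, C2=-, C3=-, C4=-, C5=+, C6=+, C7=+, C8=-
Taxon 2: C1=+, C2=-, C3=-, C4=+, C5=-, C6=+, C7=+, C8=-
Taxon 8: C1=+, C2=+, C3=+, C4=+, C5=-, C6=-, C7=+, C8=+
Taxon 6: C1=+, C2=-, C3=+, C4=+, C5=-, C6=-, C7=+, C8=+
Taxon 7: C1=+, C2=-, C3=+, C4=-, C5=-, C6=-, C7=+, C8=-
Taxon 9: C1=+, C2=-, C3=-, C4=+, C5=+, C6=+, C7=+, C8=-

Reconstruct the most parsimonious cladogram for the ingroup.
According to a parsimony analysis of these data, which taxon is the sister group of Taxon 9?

Character polarity is set by the outgroup: the derived state is whichever differs from the outgroup's state, so for C1, C4 the derived state is '-', and for the remaining characters it is '+'.
C1: derived state '-' in Taxon 5 only — an autapomorphy, so it tells us nothing about relationships among taxa.
C2: derived state '+' in Taxon 8 only — an autapomorphy, so it tells us nothing about relationships among taxa.
Only Taxon 6, Taxon 7, and Taxon 8 show the derived state '+' for C3, supporting them as a clade.
C4 (state '-') occurs in Taxon 5 and Taxon 7 but conflicts with the nesting implied by the other characters — most parsimoniously interpreted as homoplasy.
C5: derived state '+' in Taxon 5 and Taxon 9 only — synapomorphy for {Taxon 5, Taxon 9}.
C6 (derived state '+') is shared by Taxon 2, Taxon 5, and Taxon 9 — a synapomorphy uniting that clade.
All ingroup taxa share the derived state '+' for C7; it defines the ingroup but does not resolve relationships within it.
C8 (derived state '+') is shared by Taxon 6 and Taxon 8 — a synapomorphy uniting that clade.
Most parsimonious ingroup topology: (((Taxon 5,Taxon 9),Taxon 2),((Taxon 8,Taxon 6),Taxon 7)).
Taxon 9 and Taxon 5 form a cherry on this tree, so they are sister taxa.

Taxon 5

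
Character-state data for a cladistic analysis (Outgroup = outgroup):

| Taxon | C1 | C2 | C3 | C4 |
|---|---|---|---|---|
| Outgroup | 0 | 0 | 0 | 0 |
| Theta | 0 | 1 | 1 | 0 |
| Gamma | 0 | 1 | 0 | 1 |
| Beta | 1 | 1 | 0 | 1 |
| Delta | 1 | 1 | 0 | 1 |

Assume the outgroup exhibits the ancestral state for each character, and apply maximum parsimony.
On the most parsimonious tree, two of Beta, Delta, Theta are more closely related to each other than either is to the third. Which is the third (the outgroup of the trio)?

Theta

The outgroup has state '0' for every character, so '1' is the derived state throughout.
Only Beta and Delta show the derived state '1' for C1, supporting them as a clade.
All ingroup taxa share the derived state '1' for C2; it defines the ingroup but does not resolve relationships within it.
C3 (derived state '1') is unique to Theta (autapomorphy; uninformative for grouping).
C4 (derived state '1') is shared by Beta, Delta, and Gamma — a synapomorphy uniting that clade.
Most parsimonious ingroup topology: (Theta,(Gamma,(Beta,Delta))).
Delta and Beta share a more recent common ancestor with each other than either does with Theta, so Theta is the least closely related of the three.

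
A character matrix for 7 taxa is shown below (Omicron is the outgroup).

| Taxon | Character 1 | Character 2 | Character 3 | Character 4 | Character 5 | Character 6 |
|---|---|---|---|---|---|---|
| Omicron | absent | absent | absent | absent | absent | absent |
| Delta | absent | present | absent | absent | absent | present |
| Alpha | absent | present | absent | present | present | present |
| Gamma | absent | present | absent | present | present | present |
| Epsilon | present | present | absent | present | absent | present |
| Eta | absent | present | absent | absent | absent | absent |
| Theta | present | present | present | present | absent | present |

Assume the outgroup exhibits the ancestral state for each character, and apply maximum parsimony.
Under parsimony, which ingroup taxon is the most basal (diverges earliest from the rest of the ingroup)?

The outgroup has state 'absent' for every character, so 'present' is the derived state throughout.
Character 1: derived state 'present' in Epsilon and Theta only — synapomorphy for {Epsilon, Theta}.
Character 2 (derived state 'present') is shared by all ingroup taxa — unites the whole ingroup.
Character 3: derived state 'present' in Theta only — an autapomorphy, so it tells us nothing about relationships among taxa.
Character 4 (derived state 'present') is shared by Alpha, Epsilon, Gamma, and Theta — a synapomorphy uniting that clade.
Only Alpha and Gamma show the derived state 'present' for Character 5, supporting them as a clade.
Character 6 (derived state 'present') is shared by Alpha, Delta, Epsilon, Gamma, and Theta — a synapomorphy uniting that clade.
Most parsimonious ingroup topology: ((Delta,((Alpha,Gamma),(Epsilon,Theta))),Eta).
Eta is sister to the clade containing all other ingroup taxa, so it is the earliest-diverging (most basal) ingroup lineage.

Eta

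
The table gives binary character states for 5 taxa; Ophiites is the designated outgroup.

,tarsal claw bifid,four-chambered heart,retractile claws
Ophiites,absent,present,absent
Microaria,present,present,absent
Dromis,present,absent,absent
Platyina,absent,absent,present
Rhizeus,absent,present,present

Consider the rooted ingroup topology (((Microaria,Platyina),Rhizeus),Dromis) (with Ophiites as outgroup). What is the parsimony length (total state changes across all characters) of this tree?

6

Map each character onto (((Microaria,Platyina),Rhizeus),Dromis) (rooted by Ophiites) and count the minimum state changes it requires (Fitch parsimony):
tarsal claw bifid: 2; four-chambered heart: 2; retractile claws: 2.
Total tree length = 6.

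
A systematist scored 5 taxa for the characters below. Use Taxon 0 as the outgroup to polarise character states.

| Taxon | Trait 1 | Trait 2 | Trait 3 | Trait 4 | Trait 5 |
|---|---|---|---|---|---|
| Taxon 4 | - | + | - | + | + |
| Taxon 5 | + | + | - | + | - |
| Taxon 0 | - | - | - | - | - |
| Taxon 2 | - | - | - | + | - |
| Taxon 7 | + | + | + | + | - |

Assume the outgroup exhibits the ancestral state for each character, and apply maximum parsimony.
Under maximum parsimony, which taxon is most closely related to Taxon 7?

The outgroup has state '-' for every character, so '+' is the derived state throughout.
Trait 1: derived state '+' in Taxon 5 and Taxon 7 only — synapomorphy for {Taxon 5, Taxon 7}.
Trait 2 (derived state '+') is shared by Taxon 4, Taxon 5, and Taxon 7 — a synapomorphy uniting that clade.
Trait 3 (derived state '+') is unique to Taxon 7 (autapomorphy; uninformative for grouping).
Trait 4 (derived state '+') is shared by all ingroup taxa — unites the whole ingroup.
Trait 5: derived state '+' in Taxon 4 only — an autapomorphy, so it tells us nothing about relationships among taxa.
Most parsimonious ingroup topology: (Taxon 2,(Taxon 4,(Taxon 7,Taxon 5))).
Taxon 7 and Taxon 5 form a cherry on this tree, so they are sister taxa.

Taxon 5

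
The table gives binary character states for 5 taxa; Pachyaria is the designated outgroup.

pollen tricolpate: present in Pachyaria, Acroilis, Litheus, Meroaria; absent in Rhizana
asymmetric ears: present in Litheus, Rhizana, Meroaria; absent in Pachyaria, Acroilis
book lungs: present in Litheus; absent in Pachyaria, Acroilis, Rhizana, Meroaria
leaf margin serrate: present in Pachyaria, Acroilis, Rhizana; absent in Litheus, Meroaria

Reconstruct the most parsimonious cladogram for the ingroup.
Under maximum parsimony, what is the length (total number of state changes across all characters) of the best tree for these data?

4

Character polarity is set by the outgroup: the derived state is whichever differs from the outgroup's state, so for pollen tricolpate, leaf margin serrate the derived state is 'absent', and for the remaining characters it is 'present'.
pollen tricolpate: derived state 'absent' in Rhizana only — an autapomorphy, so it tells us nothing about relationships among taxa.
asymmetric ears: derived state 'present' in Litheus, Meroaria, and Rhizana only — synapomorphy for {Litheus, Meroaria, Rhizana}.
book lungs (derived state 'present') is unique to Litheus (autapomorphy; uninformative for grouping).
leaf margin serrate (derived state 'absent') is shared by Litheus and Meroaria — a synapomorphy uniting that clade.
Most parsimonious ingroup topology: (Acroilis,((Litheus,Meroaria),Rhizana)).
Changes per character on this tree: pollen tricolpate: 1; asymmetric ears: 1; book lungs: 1; leaf margin serrate: 1.
Total = 4.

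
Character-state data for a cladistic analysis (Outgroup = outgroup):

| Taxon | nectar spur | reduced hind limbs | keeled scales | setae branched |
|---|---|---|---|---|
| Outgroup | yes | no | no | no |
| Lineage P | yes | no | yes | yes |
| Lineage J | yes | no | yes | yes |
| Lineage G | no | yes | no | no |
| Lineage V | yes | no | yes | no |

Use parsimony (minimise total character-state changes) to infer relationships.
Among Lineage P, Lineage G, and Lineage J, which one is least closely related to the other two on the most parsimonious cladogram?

Character polarity is set by the outgroup: the derived state is whichever differs from the outgroup's state, so for nectar spur the derived state is 'no', and for the remaining characters it is 'yes'.
nectar spur: derived state 'no' in Lineage G only — an autapomorphy, so it tells us nothing about relationships among taxa.
reduced hind limbs (derived state 'yes') is unique to Lineage G (autapomorphy; uninformative for grouping).
keeled scales (derived state 'yes') is shared by Lineage J, Lineage P, and Lineage V — a synapomorphy uniting that clade.
Only Lineage J and Lineage P show the derived state 'yes' for setae branched, supporting them as a clade.
Most parsimonious ingroup topology: (((Lineage P,Lineage J),Lineage V),Lineage G).
Lineage P and Lineage J share a more recent common ancestor with each other than either does with Lineage G, so Lineage G is the least closely related of the three.

Lineage G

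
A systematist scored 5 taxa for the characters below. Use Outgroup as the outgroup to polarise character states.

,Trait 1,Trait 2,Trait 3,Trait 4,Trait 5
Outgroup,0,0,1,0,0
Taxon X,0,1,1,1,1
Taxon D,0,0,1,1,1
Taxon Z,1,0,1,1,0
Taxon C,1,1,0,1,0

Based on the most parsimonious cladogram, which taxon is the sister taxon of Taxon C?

Taxon Z

Character polarity is set by the outgroup: the derived state is whichever differs from the outgroup's state, so for Trait 3 the derived state is '0', and for the remaining characters it is '1'.
Trait 1: derived state '1' in Taxon C and Taxon Z only — synapomorphy for {Taxon C, Taxon Z}.
Trait 2 groups Taxon C and Taxon X, which is incompatible with the clades supported by the remaining characters; treating it as convergent (homoplasy) costs fewer steps than any alternative tree.
Trait 3 (derived state '0') is unique to Taxon C (autapomorphy; uninformative for grouping).
Trait 4 (derived state '1') is shared by all ingroup taxa — unites the whole ingroup.
Trait 5 (derived state '1') is shared by Taxon D and Taxon X — a synapomorphy uniting that clade.
Most parsimonious ingroup topology: ((Taxon X,Taxon D),(Taxon Z,Taxon C)).
Taxon C and Taxon Z form a cherry on this tree, so they are sister taxa.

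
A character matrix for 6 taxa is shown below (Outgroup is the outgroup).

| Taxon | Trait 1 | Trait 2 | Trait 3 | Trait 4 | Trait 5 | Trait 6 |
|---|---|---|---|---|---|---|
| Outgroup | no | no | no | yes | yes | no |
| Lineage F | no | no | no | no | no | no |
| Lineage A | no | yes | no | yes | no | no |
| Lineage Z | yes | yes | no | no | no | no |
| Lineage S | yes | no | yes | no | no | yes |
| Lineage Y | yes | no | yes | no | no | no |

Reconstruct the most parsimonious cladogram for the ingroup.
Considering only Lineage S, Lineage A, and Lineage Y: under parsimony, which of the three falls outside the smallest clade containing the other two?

Character polarity is set by the outgroup: the derived state is whichever differs from the outgroup's state, so for Trait 4, Trait 5 the derived state is 'no', and for the remaining characters it is 'yes'.
Trait 1 (derived state 'yes') is shared by Lineage S, Lineage Y, and Lineage Z — a synapomorphy uniting that clade.
Trait 2 groups Lineage A and Lineage Z, which is incompatible with the clades supported by the remaining characters; treating it as convergent (homoplasy) costs fewer steps than any alternative tree.
Trait 3: derived state 'yes' in Lineage S and Lineage Y only — synapomorphy for {Lineage S, Lineage Y}.
Trait 4 (derived state 'no') is shared by Lineage F, Lineage S, Lineage Y, and Lineage Z — a synapomorphy uniting that clade.
All ingroup taxa share the derived state 'no' for Trait 5; it defines the ingroup but does not resolve relationships within it.
Trait 6: derived state 'yes' in Lineage S only — an autapomorphy, so it tells us nothing about relationships among taxa.
Most parsimonious ingroup topology: ((Lineage F,(Lineage Z,(Lineage S,Lineage Y))),Lineage A).
Lineage Y and Lineage S share a more recent common ancestor with each other than either does with Lineage A, so Lineage A is the least closely related of the three.

Lineage A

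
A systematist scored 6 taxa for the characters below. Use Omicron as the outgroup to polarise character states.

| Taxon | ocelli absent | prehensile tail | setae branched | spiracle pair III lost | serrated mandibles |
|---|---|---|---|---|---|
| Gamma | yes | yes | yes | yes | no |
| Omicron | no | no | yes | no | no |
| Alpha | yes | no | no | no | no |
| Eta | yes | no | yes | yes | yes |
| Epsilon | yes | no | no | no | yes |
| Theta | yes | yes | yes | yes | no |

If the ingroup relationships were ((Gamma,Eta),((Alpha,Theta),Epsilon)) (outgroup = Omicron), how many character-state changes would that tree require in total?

Map each character onto ((Gamma,Eta),((Alpha,Theta),Epsilon)) (rooted by Omicron) and count the minimum state changes it requires (Fitch parsimony):
ocelli absent: 1; prehensile tail: 2; setae branched: 2; spiracle pair III lost: 2; serrated mandibles: 2.
Total tree length = 9.

9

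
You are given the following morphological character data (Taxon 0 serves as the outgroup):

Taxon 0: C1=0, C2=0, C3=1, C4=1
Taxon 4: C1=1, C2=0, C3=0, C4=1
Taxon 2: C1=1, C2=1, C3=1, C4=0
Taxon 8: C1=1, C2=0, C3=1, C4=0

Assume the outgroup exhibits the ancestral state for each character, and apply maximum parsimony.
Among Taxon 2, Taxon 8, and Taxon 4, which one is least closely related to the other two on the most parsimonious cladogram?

Character polarity is set by the outgroup: the derived state is whichever differs from the outgroup's state, so for C3, C4 the derived state is '0', and for the remaining characters it is '1'.
C1 (derived state '1') is shared by all ingroup taxa — unites the whole ingroup.
C2: derived state '1' in Taxon 2 only — an autapomorphy, so it tells us nothing about relationships among taxa.
C3: derived state '0' in Taxon 4 only — an autapomorphy, so it tells us nothing about relationships among taxa.
C4: derived state '0' in Taxon 2 and Taxon 8 only — synapomorphy for {Taxon 2, Taxon 8}.
Most parsimonious ingroup topology: (Taxon 4,(Taxon 2,Taxon 8)).
Taxon 8 and Taxon 2 share a more recent common ancestor with each other than either does with Taxon 4, so Taxon 4 is the least closely related of the three.

Taxon 4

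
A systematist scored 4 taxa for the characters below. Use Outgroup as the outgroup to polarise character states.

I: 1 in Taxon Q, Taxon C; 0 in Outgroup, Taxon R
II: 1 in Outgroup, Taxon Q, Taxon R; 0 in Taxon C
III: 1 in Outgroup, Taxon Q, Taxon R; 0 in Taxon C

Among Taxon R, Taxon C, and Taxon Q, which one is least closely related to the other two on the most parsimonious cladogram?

Taxon R

Character polarity is set by the outgroup: the derived state is whichever differs from the outgroup's state, so for II, III the derived state is '0', and for the remaining characters it is '1'.
I: derived state '1' in Taxon C and Taxon Q only — synapomorphy for {Taxon C, Taxon Q}.
II: derived state '0' in Taxon C only — an autapomorphy, so it tells us nothing about relationships among taxa.
III: derived state '0' in Taxon C only — an autapomorphy, so it tells us nothing about relationships among taxa.
Most parsimonious ingroup topology: ((Taxon Q,Taxon C),Taxon R).
Taxon Q and Taxon C share a more recent common ancestor with each other than either does with Taxon R, so Taxon R is the least closely related of the three.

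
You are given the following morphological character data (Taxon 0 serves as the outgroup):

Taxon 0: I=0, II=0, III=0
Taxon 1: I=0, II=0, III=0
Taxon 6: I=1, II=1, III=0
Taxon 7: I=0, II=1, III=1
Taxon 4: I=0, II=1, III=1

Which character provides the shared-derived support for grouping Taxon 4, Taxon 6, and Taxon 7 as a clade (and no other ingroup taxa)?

The outgroup has state '0' for every character, so '1' is the derived state throughout.
I (derived state '1') is unique to Taxon 6 (autapomorphy; uninformative for grouping).
Only Taxon 4, Taxon 6, and Taxon 7 show the derived state '1' for II, supporting them as a clade.
III (derived state '1') is shared by Taxon 4 and Taxon 7 — a synapomorphy uniting that clade.
Most parsimonious ingroup topology: (Taxon 1,(Taxon 6,(Taxon 7,Taxon 4))).
The clade {Taxon 4, Taxon 6, Taxon 7} is supported by II: its derived state '1' occurs in exactly those taxa and in no other taxon (including the outgroup).

II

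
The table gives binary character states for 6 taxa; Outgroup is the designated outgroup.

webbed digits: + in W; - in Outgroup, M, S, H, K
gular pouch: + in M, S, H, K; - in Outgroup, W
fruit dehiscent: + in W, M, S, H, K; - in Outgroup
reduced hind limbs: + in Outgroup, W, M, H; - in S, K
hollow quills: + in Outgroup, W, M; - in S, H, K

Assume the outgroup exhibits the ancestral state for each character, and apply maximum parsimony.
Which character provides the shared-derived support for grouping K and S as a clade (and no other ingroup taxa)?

reduced hind limbs

Character polarity is set by the outgroup: the derived state is whichever differs from the outgroup's state, so for reduced hind limbs, hollow quills the derived state is '-', and for the remaining characters it is '+'.
webbed digits (derived state '+') is unique to W (autapomorphy; uninformative for grouping).
gular pouch: derived state '+' in H, K, M, and S only — synapomorphy for {H, K, M, S}.
All ingroup taxa share the derived state '+' for fruit dehiscent; it defines the ingroup but does not resolve relationships within it.
reduced hind limbs: derived state '-' in K and S only — synapomorphy for {K, S}.
hollow quills: derived state '-' in H, K, and S only — synapomorphy for {H, K, S}.
Most parsimonious ingroup topology: (W,(M,((S,K),H))).
The clade {K, S} is supported by reduced hind limbs: its derived state '-' occurs in exactly those taxa and in no other taxon (including the outgroup).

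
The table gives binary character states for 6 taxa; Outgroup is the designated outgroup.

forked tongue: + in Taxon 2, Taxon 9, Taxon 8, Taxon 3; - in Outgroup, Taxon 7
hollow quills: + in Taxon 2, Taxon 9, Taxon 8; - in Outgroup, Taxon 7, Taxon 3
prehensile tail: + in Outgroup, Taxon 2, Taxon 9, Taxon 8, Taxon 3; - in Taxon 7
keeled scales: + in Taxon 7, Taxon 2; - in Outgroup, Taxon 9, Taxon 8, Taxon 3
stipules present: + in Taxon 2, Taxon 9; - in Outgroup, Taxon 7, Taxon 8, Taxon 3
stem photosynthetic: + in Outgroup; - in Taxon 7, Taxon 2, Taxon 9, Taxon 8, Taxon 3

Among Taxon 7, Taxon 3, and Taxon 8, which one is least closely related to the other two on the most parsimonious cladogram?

Taxon 7

Character polarity is set by the outgroup: the derived state is whichever differs from the outgroup's state, so for prehensile tail, stem photosynthetic the derived state is '-', and for the remaining characters it is '+'.
forked tongue: derived state '+' in Taxon 2, Taxon 3, Taxon 8, and Taxon 9 only — synapomorphy for {Taxon 2, Taxon 3, Taxon 8, Taxon 9}.
Only Taxon 2, Taxon 8, and Taxon 9 show the derived state '+' for hollow quills, supporting them as a clade.
prehensile tail (derived state '-') is unique to Taxon 7 (autapomorphy; uninformative for grouping).
keeled scales (state '+') occurs in Taxon 2 and Taxon 7 but conflicts with the nesting implied by the other characters — most parsimoniously interpreted as homoplasy.
stipules present (derived state '+') is shared by Taxon 2 and Taxon 9 — a synapomorphy uniting that clade.
All ingroup taxa share the derived state '-' for stem photosynthetic; it defines the ingroup but does not resolve relationships within it.
Most parsimonious ingroup topology: (Taxon 7,(((Taxon 2,Taxon 9),Taxon 8),Taxon 3)).
Taxon 8 and Taxon 3 share a more recent common ancestor with each other than either does with Taxon 7, so Taxon 7 is the least closely related of the three.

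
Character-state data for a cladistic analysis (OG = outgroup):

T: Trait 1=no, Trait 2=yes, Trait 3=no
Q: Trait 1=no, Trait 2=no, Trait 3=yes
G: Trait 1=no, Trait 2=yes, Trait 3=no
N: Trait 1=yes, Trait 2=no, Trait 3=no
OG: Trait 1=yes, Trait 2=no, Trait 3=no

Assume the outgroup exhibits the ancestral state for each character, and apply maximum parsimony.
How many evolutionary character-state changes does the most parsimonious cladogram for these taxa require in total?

3

Character polarity is set by the outgroup: the derived state is whichever differs from the outgroup's state, so for Trait 1 the derived state is 'no', and for the remaining characters it is 'yes'.
Trait 1 (derived state 'no') is shared by G, Q, and T — a synapomorphy uniting that clade.
Trait 2: derived state 'yes' in G and T only — synapomorphy for {G, T}.
Trait 3: derived state 'yes' in Q only — an autapomorphy, so it tells us nothing about relationships among taxa.
Most parsimonious ingroup topology: (((G,T),Q),N).
Changes per character on this tree: Trait 1: 1; Trait 2: 1; Trait 3: 1.
Total = 3.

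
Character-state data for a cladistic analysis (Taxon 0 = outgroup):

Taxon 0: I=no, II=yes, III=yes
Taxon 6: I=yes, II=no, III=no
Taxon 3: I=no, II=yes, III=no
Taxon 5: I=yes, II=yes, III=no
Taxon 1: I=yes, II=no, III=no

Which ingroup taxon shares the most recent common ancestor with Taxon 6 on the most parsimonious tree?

Character polarity is set by the outgroup: the derived state is whichever differs from the outgroup's state, so for II, III the derived state is 'no', and for the remaining characters it is 'yes'.
I: derived state 'yes' in Taxon 1, Taxon 5, and Taxon 6 only — synapomorphy for {Taxon 1, Taxon 5, Taxon 6}.
Only Taxon 1 and Taxon 6 show the derived state 'no' for II, supporting them as a clade.
All ingroup taxa share the derived state 'no' for III; it defines the ingroup but does not resolve relationships within it.
Most parsimonious ingroup topology: (((Taxon 6,Taxon 1),Taxon 5),Taxon 3).
Taxon 6 and Taxon 1 form a cherry on this tree, so they are sister taxa.

Taxon 1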